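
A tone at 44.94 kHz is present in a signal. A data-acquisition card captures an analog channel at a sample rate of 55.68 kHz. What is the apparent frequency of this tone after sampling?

44.94 kHz > fs/2 = 27.84 kHz, folds to fs − 44.94 kHz = 10.74 kHz.

10.74 kHz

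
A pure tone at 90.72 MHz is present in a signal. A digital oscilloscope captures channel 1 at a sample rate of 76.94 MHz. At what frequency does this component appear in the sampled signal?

13.78 MHz

90.72 MHz mod fs = 13.78 MHz.
13.78 MHz ≤ fs/2 = 38.47 MHz, appears at 13.78 MHz.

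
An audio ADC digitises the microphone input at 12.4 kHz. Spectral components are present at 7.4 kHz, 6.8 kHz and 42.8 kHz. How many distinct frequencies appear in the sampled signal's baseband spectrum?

fs/2 = 6.2 kHz.
7.4 kHz > fs/2 = 6.2 kHz, folds to fs − 7.4 kHz = 5 kHz.
6.8 kHz > fs/2 = 6.2 kHz, folds to fs − 6.8 kHz = 5.6 kHz.
42.8 kHz mod fs = 5.6 kHz.
5.6 kHz ≤ fs/2 = 6.2 kHz, appears at 5.6 kHz.
Distinct values: {5 kHz, 5.6 kHz} → 2.

2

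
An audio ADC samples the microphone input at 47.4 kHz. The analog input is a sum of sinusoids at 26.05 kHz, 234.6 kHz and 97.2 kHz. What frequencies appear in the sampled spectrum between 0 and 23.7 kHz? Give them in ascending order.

2.4 kHz, 21.35 kHz

fs/2 = 23.7 kHz.
26.05 kHz > fs/2 = 23.7 kHz, folds to fs − 26.05 kHz = 21.35 kHz.
234.6 kHz mod fs = 45 kHz.
45 kHz > fs/2 = 23.7 kHz, folds to fs − 45 kHz = 2.4 kHz.
97.2 kHz mod fs = 2.4 kHz.
2.4 kHz ≤ fs/2 = 23.7 kHz, appears at 2.4 kHz.
Distinct values: {2.4 kHz, 21.35 kHz}.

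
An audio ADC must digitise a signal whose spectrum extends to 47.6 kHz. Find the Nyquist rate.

95.2 kHz

Nyquist rate = 2 × 47.6 kHz = 95.2 kHz.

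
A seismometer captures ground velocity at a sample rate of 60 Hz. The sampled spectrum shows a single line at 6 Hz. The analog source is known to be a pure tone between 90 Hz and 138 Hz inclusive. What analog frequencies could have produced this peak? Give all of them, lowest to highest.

Frequencies that alias to 6 Hz are k·fs ± 6 Hz for integer k ≥ 0.
k=0: 6 Hz.
k=1: 54 Hz, 66 Hz.
k=2: 114 Hz, 126 Hz.
k=3: 174 Hz, 186 Hz.
Within [90 Hz, 138 Hz]: 114 Hz, 126 Hz.

114 Hz, 126 Hz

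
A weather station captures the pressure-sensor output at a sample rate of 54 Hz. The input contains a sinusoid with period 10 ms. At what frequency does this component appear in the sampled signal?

T = 10 ms → f = 1/T = 100 Hz.
100 Hz mod fs = 46 Hz.
46 Hz > fs/2 = 27 Hz, folds to fs − 46 Hz = 8 Hz.

8 Hz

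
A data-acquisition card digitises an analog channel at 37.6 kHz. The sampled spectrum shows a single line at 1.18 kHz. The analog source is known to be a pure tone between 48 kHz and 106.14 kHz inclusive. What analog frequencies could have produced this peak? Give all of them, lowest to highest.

Frequencies that alias to 1.18 kHz are k·fs ± 1.18 kHz for integer k ≥ 0.
k=0: 1.18 kHz.
k=1: 36.42 kHz, 38.78 kHz.
k=2: 74.02 kHz, 76.38 kHz.
k=3: 111.62 kHz, 113.98 kHz.
Within [48 kHz, 106.14 kHz]: 74.02 kHz, 76.38 kHz.

74.02 kHz, 76.38 kHz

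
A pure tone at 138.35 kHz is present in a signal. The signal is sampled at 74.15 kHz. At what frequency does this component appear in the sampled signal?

138.35 kHz mod fs = 64.2 kHz.
64.2 kHz > fs/2 = 37.075 kHz, folds to fs − 64.2 kHz = 9.95 kHz.

9.95 kHz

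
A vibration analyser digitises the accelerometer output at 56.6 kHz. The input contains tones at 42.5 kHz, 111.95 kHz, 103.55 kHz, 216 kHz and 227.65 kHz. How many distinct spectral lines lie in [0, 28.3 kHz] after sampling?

fs/2 = 28.3 kHz.
42.5 kHz > fs/2 = 28.3 kHz, folds to fs − 42.5 kHz = 14.1 kHz.
111.95 kHz mod fs = 55.35 kHz.
55.35 kHz > fs/2 = 28.3 kHz, folds to fs − 55.35 kHz = 1.25 kHz.
103.55 kHz mod fs = 46.95 kHz.
46.95 kHz > fs/2 = 28.3 kHz, folds to fs − 46.95 kHz = 9.65 kHz.
216 kHz mod fs = 46.2 kHz.
46.2 kHz > fs/2 = 28.3 kHz, folds to fs − 46.2 kHz = 10.4 kHz.
227.65 kHz mod fs = 1.25 kHz.
1.25 kHz ≤ fs/2 = 28.3 kHz, appears at 1.25 kHz.
Distinct values: {1.25 kHz, 9.65 kHz, 10.4 kHz, 14.1 kHz} → 4.

4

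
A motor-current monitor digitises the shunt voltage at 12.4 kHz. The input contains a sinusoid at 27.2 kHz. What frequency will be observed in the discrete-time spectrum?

2.4 kHz

27.2 kHz mod fs = 2.4 kHz.
2.4 kHz ≤ fs/2 = 6.2 kHz, appears at 2.4 kHz.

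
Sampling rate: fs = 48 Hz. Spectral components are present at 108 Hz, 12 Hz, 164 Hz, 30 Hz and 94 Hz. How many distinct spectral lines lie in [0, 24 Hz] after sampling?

4

fs/2 = 24 Hz.
108 Hz mod fs = 12 Hz.
12 Hz ≤ fs/2 = 24 Hz, appears at 12 Hz.
12 Hz ≤ fs/2 = 24 Hz, passes unchanged.
164 Hz mod fs = 20 Hz.
20 Hz ≤ fs/2 = 24 Hz, appears at 20 Hz.
30 Hz > fs/2 = 24 Hz, folds to fs − 30 Hz = 18 Hz.
94 Hz mod fs = 46 Hz.
46 Hz > fs/2 = 24 Hz, folds to fs − 46 Hz = 2 Hz.
Distinct values: {2 Hz, 12 Hz, 18 Hz, 20 Hz} → 4.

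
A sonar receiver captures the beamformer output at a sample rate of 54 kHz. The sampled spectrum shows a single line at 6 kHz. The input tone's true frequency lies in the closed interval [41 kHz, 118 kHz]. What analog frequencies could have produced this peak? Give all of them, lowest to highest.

48 kHz, 60 kHz, 102 kHz, 114 kHz

Frequencies that alias to 6 kHz are k·fs ± 6 kHz for integer k ≥ 0.
k=0: 6 kHz.
k=1: 48 kHz, 60 kHz.
k=2: 102 kHz, 114 kHz.
k=3: 156 kHz, 168 kHz.
Within [41 kHz, 118 kHz]: 48 kHz, 60 kHz, 102 kHz, 114 kHz.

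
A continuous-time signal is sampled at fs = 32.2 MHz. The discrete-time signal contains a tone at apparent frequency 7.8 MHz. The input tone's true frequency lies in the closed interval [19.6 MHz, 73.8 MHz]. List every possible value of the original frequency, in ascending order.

Frequencies that alias to 7.8 MHz are k·fs ± 7.8 MHz for integer k ≥ 0.
k=0: 7.8 MHz.
k=1: 24.4 MHz, 40 MHz.
k=2: 56.6 MHz, 72.2 MHz.
k=3: 88.8 MHz, 104.4 MHz.
Within [19.6 MHz, 73.8 MHz]: 24.4 MHz, 40 MHz, 56.6 MHz, 72.2 MHz.

24.4 MHz, 40 MHz, 56.6 MHz, 72.2 MHz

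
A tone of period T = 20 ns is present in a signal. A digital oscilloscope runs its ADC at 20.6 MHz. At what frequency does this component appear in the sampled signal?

8.8 MHz

T = 20 ns → f = 1/T = 50 MHz.
50 MHz mod fs = 8.8 MHz.
8.8 MHz ≤ fs/2 = 10.3 MHz, appears at 8.8 MHz.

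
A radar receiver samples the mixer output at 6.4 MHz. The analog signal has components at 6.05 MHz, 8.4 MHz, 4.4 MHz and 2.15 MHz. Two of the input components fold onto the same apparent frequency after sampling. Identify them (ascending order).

4.4 MHz, 8.4 MHz

fs/2 = 3.2 MHz.
6.05 MHz > fs/2 = 3.2 MHz, folds to fs − 6.05 MHz = 0.35 MHz.
8.4 MHz mod fs = 2 MHz.
2 MHz ≤ fs/2 = 3.2 MHz, appears at 2 MHz.
4.4 MHz > fs/2 = 3.2 MHz, folds to fs − 4.4 MHz = 2 MHz.
2.15 MHz ≤ fs/2 = 3.2 MHz, passes unchanged.
4.4 MHz and 8.4 MHz both map to 2 MHz.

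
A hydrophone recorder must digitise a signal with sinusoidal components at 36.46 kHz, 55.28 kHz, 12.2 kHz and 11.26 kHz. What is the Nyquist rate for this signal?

110.56 kHz

Highest-frequency component: 55.28 kHz.
Nyquist rate = 2 × 55.28 kHz = 110.56 kHz.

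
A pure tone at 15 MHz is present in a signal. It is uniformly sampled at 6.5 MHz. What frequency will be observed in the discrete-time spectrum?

15 MHz mod fs = 2 MHz.
2 MHz ≤ fs/2 = 3.25 MHz, appears at 2 MHz.

2 MHz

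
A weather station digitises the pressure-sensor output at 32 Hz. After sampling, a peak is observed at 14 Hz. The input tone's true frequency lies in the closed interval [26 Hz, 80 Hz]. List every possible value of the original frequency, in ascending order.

46 Hz, 50 Hz, 78 Hz

Frequencies that alias to 14 Hz are k·fs ± 14 Hz for integer k ≥ 0.
k=0: 14 Hz.
k=1: 18 Hz, 46 Hz.
k=2: 50 Hz, 78 Hz.
k=3: 82 Hz, 110 Hz.
Within [26 Hz, 80 Hz]: 46 Hz, 50 Hz, 78 Hz.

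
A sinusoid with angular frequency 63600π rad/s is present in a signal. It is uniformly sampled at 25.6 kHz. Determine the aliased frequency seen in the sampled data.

ω = 63600π rad/s → f = ω/(2π) = 31800 Hz = 31.8 kHz.
31.8 kHz mod fs = 6.2 kHz.
6.2 kHz ≤ fs/2 = 12.8 kHz, appears at 6.2 kHz.

6.2 kHz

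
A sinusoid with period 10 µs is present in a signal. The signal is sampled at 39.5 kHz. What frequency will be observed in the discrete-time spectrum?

T = 10 µs → f = 1/T = 100 kHz.
100 kHz mod fs = 21 kHz.
21 kHz > fs/2 = 19.75 kHz, folds to fs − 21 kHz = 18.5 kHz.

18.5 kHz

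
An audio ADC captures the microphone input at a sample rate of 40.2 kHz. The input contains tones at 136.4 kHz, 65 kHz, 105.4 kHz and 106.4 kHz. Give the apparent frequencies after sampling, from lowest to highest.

fs/2 = 20.1 kHz.
136.4 kHz mod fs = 15.8 kHz.
15.8 kHz ≤ fs/2 = 20.1 kHz, appears at 15.8 kHz.
65 kHz mod fs = 24.8 kHz.
24.8 kHz > fs/2 = 20.1 kHz, folds to fs − 24.8 kHz = 15.4 kHz.
105.4 kHz mod fs = 25 kHz.
25 kHz > fs/2 = 20.1 kHz, folds to fs − 25 kHz = 15.2 kHz.
106.4 kHz mod fs = 26 kHz.
26 kHz > fs/2 = 20.1 kHz, folds to fs − 26 kHz = 14.2 kHz.
Distinct values: {14.2 kHz, 15.2 kHz, 15.4 kHz, 15.8 kHz}.

14.2 kHz, 15.2 kHz, 15.4 kHz, 15.8 kHz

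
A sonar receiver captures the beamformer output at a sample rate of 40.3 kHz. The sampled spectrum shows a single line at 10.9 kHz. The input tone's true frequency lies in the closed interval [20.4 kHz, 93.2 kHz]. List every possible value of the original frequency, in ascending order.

29.4 kHz, 51.2 kHz, 69.7 kHz, 91.5 kHz

Frequencies that alias to 10.9 kHz are k·fs ± 10.9 kHz for integer k ≥ 0.
k=0: 10.9 kHz.
k=1: 29.4 kHz, 51.2 kHz.
k=2: 69.7 kHz, 91.5 kHz.
k=3: 110 kHz, 131.8 kHz.
Within [20.4 kHz, 93.2 kHz]: 29.4 kHz, 51.2 kHz, 69.7 kHz, 91.5 kHz.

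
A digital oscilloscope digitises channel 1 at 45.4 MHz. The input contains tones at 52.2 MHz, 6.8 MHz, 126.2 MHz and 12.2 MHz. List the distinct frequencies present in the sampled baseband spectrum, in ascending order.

fs/2 = 22.7 MHz.
52.2 MHz mod fs = 6.8 MHz.
6.8 MHz ≤ fs/2 = 22.7 MHz, appears at 6.8 MHz.
6.8 MHz ≤ fs/2 = 22.7 MHz, passes unchanged.
126.2 MHz mod fs = 35.4 MHz.
35.4 MHz > fs/2 = 22.7 MHz, folds to fs − 35.4 MHz = 10 MHz.
12.2 MHz ≤ fs/2 = 22.7 MHz, passes unchanged.
Distinct values: {6.8 MHz, 10 MHz, 12.2 MHz}.

6.8 MHz, 10 MHz, 12.2 MHz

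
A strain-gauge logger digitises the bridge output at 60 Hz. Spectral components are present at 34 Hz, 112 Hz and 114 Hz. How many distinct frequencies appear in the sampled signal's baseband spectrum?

fs/2 = 30 Hz.
34 Hz > fs/2 = 30 Hz, folds to fs − 34 Hz = 26 Hz.
112 Hz mod fs = 52 Hz.
52 Hz > fs/2 = 30 Hz, folds to fs − 52 Hz = 8 Hz.
114 Hz mod fs = 54 Hz.
54 Hz > fs/2 = 30 Hz, folds to fs − 54 Hz = 6 Hz.
Distinct values: {6 Hz, 8 Hz, 26 Hz} → 3.

3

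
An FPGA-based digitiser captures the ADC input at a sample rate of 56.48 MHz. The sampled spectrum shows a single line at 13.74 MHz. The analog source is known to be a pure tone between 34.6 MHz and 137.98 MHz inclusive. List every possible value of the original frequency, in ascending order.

42.74 MHz, 70.22 MHz, 99.22 MHz, 126.7 MHz

Frequencies that alias to 13.74 MHz are k·fs ± 13.74 MHz for integer k ≥ 0.
k=0: 13.74 MHz.
k=1: 42.74 MHz, 70.22 MHz.
k=2: 99.22 MHz, 126.7 MHz.
k=3: 155.7 MHz, 183.18 MHz.
Within [34.6 MHz, 137.98 MHz]: 42.74 MHz, 70.22 MHz, 99.22 MHz, 126.7 MHz.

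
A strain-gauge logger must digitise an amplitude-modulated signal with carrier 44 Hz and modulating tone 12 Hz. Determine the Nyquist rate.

AM sidebands sit at fc ± fm = 32 Hz and 56 Hz.
Highest-frequency component: 56 Hz.
Nyquist rate = 2 × 56 Hz = 112 Hz.

112 Hz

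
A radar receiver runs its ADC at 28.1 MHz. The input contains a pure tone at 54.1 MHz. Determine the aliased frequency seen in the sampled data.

2.1 MHz

54.1 MHz mod fs = 26 MHz.
26 MHz > fs/2 = 14.05 MHz, folds to fs − 26 MHz = 2.1 MHz.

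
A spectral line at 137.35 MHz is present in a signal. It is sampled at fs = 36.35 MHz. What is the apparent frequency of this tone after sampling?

137.35 MHz mod fs = 28.3 MHz.
28.3 MHz > fs/2 = 18.175 MHz, folds to fs − 28.3 MHz = 8.05 MHz.

8.05 MHz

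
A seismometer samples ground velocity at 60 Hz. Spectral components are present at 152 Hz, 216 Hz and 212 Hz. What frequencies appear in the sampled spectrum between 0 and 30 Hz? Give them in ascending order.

fs/2 = 30 Hz.
152 Hz mod fs = 32 Hz.
32 Hz > fs/2 = 30 Hz, folds to fs − 32 Hz = 28 Hz.
216 Hz mod fs = 36 Hz.
36 Hz > fs/2 = 30 Hz, folds to fs − 36 Hz = 24 Hz.
212 Hz mod fs = 32 Hz.
32 Hz > fs/2 = 30 Hz, folds to fs − 32 Hz = 28 Hz.
Distinct values: {24 Hz, 28 Hz}.

24 Hz, 28 Hz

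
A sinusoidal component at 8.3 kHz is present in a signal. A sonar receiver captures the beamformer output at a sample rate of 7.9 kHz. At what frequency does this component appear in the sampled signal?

8.3 kHz mod fs = 0.4 kHz.
0.4 kHz ≤ fs/2 = 3.95 kHz, appears at 0.4 kHz.

0.4 kHz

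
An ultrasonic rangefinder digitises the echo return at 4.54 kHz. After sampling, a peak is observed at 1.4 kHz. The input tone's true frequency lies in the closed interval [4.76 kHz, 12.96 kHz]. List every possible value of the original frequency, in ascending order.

Frequencies that alias to 1.4 kHz are k·fs ± 1.4 kHz for integer k ≥ 0.
k=0: 1.4 kHz.
k=1: 3.14 kHz, 5.94 kHz.
k=2: 7.68 kHz, 10.48 kHz.
k=3: 12.22 kHz, 15.02 kHz.
k=4: 16.76 kHz, 19.56 kHz.
Within [4.76 kHz, 12.96 kHz]: 5.94 kHz, 7.68 kHz, 10.48 kHz, 12.22 kHz.

5.94 kHz, 7.68 kHz, 10.48 kHz, 12.22 kHz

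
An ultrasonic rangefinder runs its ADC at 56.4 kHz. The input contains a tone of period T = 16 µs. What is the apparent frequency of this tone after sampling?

6.1 kHz

T = 16 µs → f = 1/T = 62.5 kHz.
62.5 kHz mod fs = 6.1 kHz.
6.1 kHz ≤ fs/2 = 28.2 kHz, appears at 6.1 kHz.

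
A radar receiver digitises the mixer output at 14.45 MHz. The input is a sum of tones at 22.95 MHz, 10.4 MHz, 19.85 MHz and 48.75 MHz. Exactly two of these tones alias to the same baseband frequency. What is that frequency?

5.4 MHz

fs/2 = 7.225 MHz.
22.95 MHz mod fs = 8.5 MHz.
8.5 MHz > fs/2 = 7.225 MHz, folds to fs − 8.5 MHz = 5.95 MHz.
10.4 MHz > fs/2 = 7.225 MHz, folds to fs − 10.4 MHz = 4.05 MHz.
19.85 MHz mod fs = 5.4 MHz.
5.4 MHz ≤ fs/2 = 7.225 MHz, appears at 5.4 MHz.
48.75 MHz mod fs = 5.4 MHz.
5.4 MHz ≤ fs/2 = 7.225 MHz, appears at 5.4 MHz.
19.85 MHz and 48.75 MHz both map to 5.4 MHz.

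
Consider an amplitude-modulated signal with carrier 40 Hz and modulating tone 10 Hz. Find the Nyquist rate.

100 Hz

AM sidebands sit at fc ± fm = 30 Hz and 50 Hz.
Highest-frequency component: 50 Hz.
Nyquist rate = 2 × 50 Hz = 100 Hz.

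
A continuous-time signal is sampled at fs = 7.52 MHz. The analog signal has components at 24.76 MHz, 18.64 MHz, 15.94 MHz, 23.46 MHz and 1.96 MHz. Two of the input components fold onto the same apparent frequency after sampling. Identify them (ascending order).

15.94 MHz, 23.46 MHz

fs/2 = 3.76 MHz.
24.76 MHz mod fs = 2.2 MHz.
2.2 MHz ≤ fs/2 = 3.76 MHz, appears at 2.2 MHz.
18.64 MHz mod fs = 3.6 MHz.
3.6 MHz ≤ fs/2 = 3.76 MHz, appears at 3.6 MHz.
15.94 MHz mod fs = 0.9 MHz.
0.9 MHz ≤ fs/2 = 3.76 MHz, appears at 0.9 MHz.
23.46 MHz mod fs = 0.9 MHz.
0.9 MHz ≤ fs/2 = 3.76 MHz, appears at 0.9 MHz.
1.96 MHz ≤ fs/2 = 3.76 MHz, passes unchanged.
15.94 MHz and 23.46 MHz both map to 0.9 MHz.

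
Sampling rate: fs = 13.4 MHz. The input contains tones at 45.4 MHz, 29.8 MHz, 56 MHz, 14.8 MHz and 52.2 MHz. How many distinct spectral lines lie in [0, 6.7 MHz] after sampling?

fs/2 = 6.7 MHz.
45.4 MHz mod fs = 5.2 MHz.
5.2 MHz ≤ fs/2 = 6.7 MHz, appears at 5.2 MHz.
29.8 MHz mod fs = 3 MHz.
3 MHz ≤ fs/2 = 6.7 MHz, appears at 3 MHz.
56 MHz mod fs = 2.4 MHz.
2.4 MHz ≤ fs/2 = 6.7 MHz, appears at 2.4 MHz.
14.8 MHz mod fs = 1.4 MHz.
1.4 MHz ≤ fs/2 = 6.7 MHz, appears at 1.4 MHz.
52.2 MHz mod fs = 12 MHz.
12 MHz > fs/2 = 6.7 MHz, folds to fs − 12 MHz = 1.4 MHz.
Distinct values: {1.4 MHz, 2.4 MHz, 3 MHz, 5.2 MHz} → 4.

4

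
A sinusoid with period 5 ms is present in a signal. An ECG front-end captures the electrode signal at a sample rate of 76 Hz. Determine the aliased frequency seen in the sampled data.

T = 5 ms → f = 1/T = 200 Hz.
200 Hz mod fs = 48 Hz.
48 Hz > fs/2 = 38 Hz, folds to fs − 48 Hz = 28 Hz.

28 Hz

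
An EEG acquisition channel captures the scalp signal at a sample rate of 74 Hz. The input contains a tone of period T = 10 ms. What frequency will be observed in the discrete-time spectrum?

26 Hz

T = 10 ms → f = 1/T = 100 Hz.
100 Hz mod fs = 26 Hz.
26 Hz ≤ fs/2 = 37 Hz, appears at 26 Hz.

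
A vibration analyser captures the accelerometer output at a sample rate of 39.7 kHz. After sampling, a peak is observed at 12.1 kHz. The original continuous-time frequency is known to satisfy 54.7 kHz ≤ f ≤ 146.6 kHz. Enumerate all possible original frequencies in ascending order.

67.3 kHz, 91.5 kHz, 107 kHz, 131.2 kHz

Frequencies that alias to 12.1 kHz are k·fs ± 12.1 kHz for integer k ≥ 0.
k=0: 12.1 kHz.
k=1: 27.6 kHz, 51.8 kHz.
k=2: 67.3 kHz, 91.5 kHz.
k=3: 107 kHz, 131.2 kHz.
k=4: 146.7 kHz, 170.9 kHz.
Within [54.7 kHz, 146.6 kHz]: 67.3 kHz, 91.5 kHz, 107 kHz, 131.2 kHz.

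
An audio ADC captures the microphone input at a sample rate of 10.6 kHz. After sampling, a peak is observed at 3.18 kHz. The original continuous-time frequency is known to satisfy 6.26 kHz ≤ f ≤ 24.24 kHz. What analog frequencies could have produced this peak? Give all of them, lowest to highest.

Frequencies that alias to 3.18 kHz are k·fs ± 3.18 kHz for integer k ≥ 0.
k=0: 3.18 kHz.
k=1: 7.42 kHz, 13.78 kHz.
k=2: 18.02 kHz, 24.38 kHz.
k=3: 28.62 kHz, 34.98 kHz.
Within [6.26 kHz, 24.24 kHz]: 7.42 kHz, 13.78 kHz, 18.02 kHz.

7.42 kHz, 13.78 kHz, 18.02 kHz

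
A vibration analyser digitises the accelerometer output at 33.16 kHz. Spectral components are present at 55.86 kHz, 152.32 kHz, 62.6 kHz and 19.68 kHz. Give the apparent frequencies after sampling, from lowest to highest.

3.72 kHz, 10.46 kHz, 13.48 kHz

fs/2 = 16.58 kHz.
55.86 kHz mod fs = 22.7 kHz.
22.7 kHz > fs/2 = 16.58 kHz, folds to fs − 22.7 kHz = 10.46 kHz.
152.32 kHz mod fs = 19.68 kHz.
19.68 kHz > fs/2 = 16.58 kHz, folds to fs − 19.68 kHz = 13.48 kHz.
62.6 kHz mod fs = 29.44 kHz.
29.44 kHz > fs/2 = 16.58 kHz, folds to fs − 29.44 kHz = 3.72 kHz.
19.68 kHz > fs/2 = 16.58 kHz, folds to fs − 19.68 kHz = 13.48 kHz.
Distinct values: {3.72 kHz, 10.46 kHz, 13.48 kHz}.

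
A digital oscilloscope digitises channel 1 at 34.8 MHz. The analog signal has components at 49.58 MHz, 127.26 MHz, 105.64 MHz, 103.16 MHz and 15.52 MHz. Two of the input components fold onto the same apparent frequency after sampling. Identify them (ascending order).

fs/2 = 17.4 MHz.
49.58 MHz mod fs = 14.78 MHz.
14.78 MHz ≤ fs/2 = 17.4 MHz, appears at 14.78 MHz.
127.26 MHz mod fs = 22.86 MHz.
22.86 MHz > fs/2 = 17.4 MHz, folds to fs − 22.86 MHz = 11.94 MHz.
105.64 MHz mod fs = 1.24 MHz.
1.24 MHz ≤ fs/2 = 17.4 MHz, appears at 1.24 MHz.
103.16 MHz mod fs = 33.56 MHz.
33.56 MHz > fs/2 = 17.4 MHz, folds to fs − 33.56 MHz = 1.24 MHz.
15.52 MHz ≤ fs/2 = 17.4 MHz, passes unchanged.
103.16 MHz and 105.64 MHz both map to 1.24 MHz.

103.16 MHz, 105.64 MHz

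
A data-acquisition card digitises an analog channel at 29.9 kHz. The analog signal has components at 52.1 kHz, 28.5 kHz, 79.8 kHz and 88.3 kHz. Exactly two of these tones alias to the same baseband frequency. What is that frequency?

1.4 kHz

fs/2 = 14.95 kHz.
52.1 kHz mod fs = 22.2 kHz.
22.2 kHz > fs/2 = 14.95 kHz, folds to fs − 22.2 kHz = 7.7 kHz.
28.5 kHz > fs/2 = 14.95 kHz, folds to fs − 28.5 kHz = 1.4 kHz.
79.8 kHz mod fs = 20 kHz.
20 kHz > fs/2 = 14.95 kHz, folds to fs − 20 kHz = 9.9 kHz.
88.3 kHz mod fs = 28.5 kHz.
28.5 kHz > fs/2 = 14.95 kHz, folds to fs − 28.5 kHz = 1.4 kHz.
28.5 kHz and 88.3 kHz both map to 1.4 kHz.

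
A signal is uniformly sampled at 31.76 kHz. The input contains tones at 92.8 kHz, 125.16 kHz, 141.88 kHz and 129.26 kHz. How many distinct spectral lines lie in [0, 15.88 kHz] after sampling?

4

fs/2 = 15.88 kHz.
92.8 kHz mod fs = 29.28 kHz.
29.28 kHz > fs/2 = 15.88 kHz, folds to fs − 29.28 kHz = 2.48 kHz.
125.16 kHz mod fs = 29.88 kHz.
29.88 kHz > fs/2 = 15.88 kHz, folds to fs − 29.88 kHz = 1.88 kHz.
141.88 kHz mod fs = 14.84 kHz.
14.84 kHz ≤ fs/2 = 15.88 kHz, appears at 14.84 kHz.
129.26 kHz mod fs = 2.22 kHz.
2.22 kHz ≤ fs/2 = 15.88 kHz, appears at 2.22 kHz.
Distinct values: {1.88 kHz, 2.22 kHz, 2.48 kHz, 14.84 kHz} → 4.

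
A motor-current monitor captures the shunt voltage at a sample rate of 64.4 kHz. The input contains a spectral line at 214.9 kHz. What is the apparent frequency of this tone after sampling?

214.9 kHz mod fs = 21.7 kHz.
21.7 kHz ≤ fs/2 = 32.2 kHz, appears at 21.7 kHz.

21.7 kHz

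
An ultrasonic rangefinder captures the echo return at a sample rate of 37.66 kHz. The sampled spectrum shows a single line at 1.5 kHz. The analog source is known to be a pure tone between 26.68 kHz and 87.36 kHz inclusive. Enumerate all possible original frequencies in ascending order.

Frequencies that alias to 1.5 kHz are k·fs ± 1.5 kHz for integer k ≥ 0.
k=0: 1.5 kHz.
k=1: 36.16 kHz, 39.16 kHz.
k=2: 73.82 kHz, 76.82 kHz.
k=3: 111.48 kHz, 114.48 kHz.
Within [26.68 kHz, 87.36 kHz]: 36.16 kHz, 39.16 kHz, 73.82 kHz, 76.82 kHz.

36.16 kHz, 39.16 kHz, 73.82 kHz, 76.82 kHz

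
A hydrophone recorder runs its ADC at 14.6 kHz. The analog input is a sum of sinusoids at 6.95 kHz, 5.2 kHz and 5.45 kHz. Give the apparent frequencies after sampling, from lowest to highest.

5.2 kHz, 5.45 kHz, 6.95 kHz

fs/2 = 7.3 kHz.
6.95 kHz ≤ fs/2 = 7.3 kHz, passes unchanged.
5.2 kHz ≤ fs/2 = 7.3 kHz, passes unchanged.
5.45 kHz ≤ fs/2 = 7.3 kHz, passes unchanged.
Distinct values: {5.2 kHz, 5.45 kHz, 6.95 kHz}.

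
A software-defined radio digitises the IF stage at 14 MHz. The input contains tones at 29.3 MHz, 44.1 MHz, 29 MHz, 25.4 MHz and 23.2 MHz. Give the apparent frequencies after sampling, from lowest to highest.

fs/2 = 7 MHz.
29.3 MHz mod fs = 1.3 MHz.
1.3 MHz ≤ fs/2 = 7 MHz, appears at 1.3 MHz.
44.1 MHz mod fs = 2.1 MHz.
2.1 MHz ≤ fs/2 = 7 MHz, appears at 2.1 MHz.
29 MHz mod fs = 1 MHz.
1 MHz ≤ fs/2 = 7 MHz, appears at 1 MHz.
25.4 MHz mod fs = 11.4 MHz.
11.4 MHz > fs/2 = 7 MHz, folds to fs − 11.4 MHz = 2.6 MHz.
23.2 MHz mod fs = 9.2 MHz.
9.2 MHz > fs/2 = 7 MHz, folds to fs − 9.2 MHz = 4.8 MHz.
Distinct values: {1 MHz, 1.3 MHz, 2.1 MHz, 2.6 MHz, 4.8 MHz}.

1 MHz, 1.3 MHz, 2.1 MHz, 2.6 MHz, 4.8 MHz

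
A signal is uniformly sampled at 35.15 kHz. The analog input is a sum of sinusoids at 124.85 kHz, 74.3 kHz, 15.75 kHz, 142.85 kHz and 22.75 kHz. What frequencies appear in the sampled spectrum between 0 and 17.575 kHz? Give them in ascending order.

fs/2 = 17.575 kHz.
124.85 kHz mod fs = 19.4 kHz.
19.4 kHz > fs/2 = 17.575 kHz, folds to fs − 19.4 kHz = 15.75 kHz.
74.3 kHz mod fs = 4 kHz.
4 kHz ≤ fs/2 = 17.575 kHz, appears at 4 kHz.
15.75 kHz ≤ fs/2 = 17.575 kHz, passes unchanged.
142.85 kHz mod fs = 2.25 kHz.
2.25 kHz ≤ fs/2 = 17.575 kHz, appears at 2.25 kHz.
22.75 kHz > fs/2 = 17.575 kHz, folds to fs − 22.75 kHz = 12.4 kHz.
Distinct values: {2.25 kHz, 4 kHz, 12.4 kHz, 15.75 kHz}.

2.25 kHz, 4 kHz, 12.4 kHz, 15.75 kHz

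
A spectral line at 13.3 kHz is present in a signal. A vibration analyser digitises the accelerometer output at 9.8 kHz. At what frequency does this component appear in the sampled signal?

13.3 kHz mod fs = 3.5 kHz.
3.5 kHz ≤ fs/2 = 4.9 kHz, appears at 3.5 kHz.

3.5 kHz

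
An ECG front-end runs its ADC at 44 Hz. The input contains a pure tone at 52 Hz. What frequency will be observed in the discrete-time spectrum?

8 Hz

52 Hz mod fs = 8 Hz.
8 Hz ≤ fs/2 = 22 Hz, appears at 8 Hz.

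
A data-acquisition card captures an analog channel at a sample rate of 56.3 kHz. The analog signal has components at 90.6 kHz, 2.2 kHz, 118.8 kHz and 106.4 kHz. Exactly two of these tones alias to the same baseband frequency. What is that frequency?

6.2 kHz

fs/2 = 28.15 kHz.
90.6 kHz mod fs = 34.3 kHz.
34.3 kHz > fs/2 = 28.15 kHz, folds to fs − 34.3 kHz = 22 kHz.
2.2 kHz ≤ fs/2 = 28.15 kHz, passes unchanged.
118.8 kHz mod fs = 6.2 kHz.
6.2 kHz ≤ fs/2 = 28.15 kHz, appears at 6.2 kHz.
106.4 kHz mod fs = 50.1 kHz.
50.1 kHz > fs/2 = 28.15 kHz, folds to fs − 50.1 kHz = 6.2 kHz.
106.4 kHz and 118.8 kHz both map to 6.2 kHz.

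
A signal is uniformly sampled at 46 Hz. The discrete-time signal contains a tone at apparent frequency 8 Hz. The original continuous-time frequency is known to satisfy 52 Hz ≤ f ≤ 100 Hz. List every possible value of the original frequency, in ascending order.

Frequencies that alias to 8 Hz are k·fs ± 8 Hz for integer k ≥ 0.
k=0: 8 Hz.
k=1: 38 Hz, 54 Hz.
k=2: 84 Hz, 100 Hz.
k=3: 130 Hz, 146 Hz.
Within [52 Hz, 100 Hz]: 54 Hz, 84 Hz, 100 Hz.

54 Hz, 84 Hz, 100 Hz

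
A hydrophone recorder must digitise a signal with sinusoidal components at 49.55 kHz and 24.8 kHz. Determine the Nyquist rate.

Highest-frequency component: 49.55 kHz.
Nyquist rate = 2 × 49.55 kHz = 99.1 kHz.

99.1 kHz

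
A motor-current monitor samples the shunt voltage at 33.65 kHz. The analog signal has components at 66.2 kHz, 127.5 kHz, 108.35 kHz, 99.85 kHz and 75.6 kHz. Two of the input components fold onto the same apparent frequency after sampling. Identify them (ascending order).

66.2 kHz, 99.85 kHz

fs/2 = 16.825 kHz.
66.2 kHz mod fs = 32.55 kHz.
32.55 kHz > fs/2 = 16.825 kHz, folds to fs − 32.55 kHz = 1.1 kHz.
127.5 kHz mod fs = 26.55 kHz.
26.55 kHz > fs/2 = 16.825 kHz, folds to fs − 26.55 kHz = 7.1 kHz.
108.35 kHz mod fs = 7.4 kHz.
7.4 kHz ≤ fs/2 = 16.825 kHz, appears at 7.4 kHz.
99.85 kHz mod fs = 32.55 kHz.
32.55 kHz > fs/2 = 16.825 kHz, folds to fs − 32.55 kHz = 1.1 kHz.
75.6 kHz mod fs = 8.3 kHz.
8.3 kHz ≤ fs/2 = 16.825 kHz, appears at 8.3 kHz.
66.2 kHz and 99.85 kHz both map to 1.1 kHz.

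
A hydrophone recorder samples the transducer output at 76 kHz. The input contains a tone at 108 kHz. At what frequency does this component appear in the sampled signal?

32 kHz

108 kHz mod fs = 32 kHz.
32 kHz ≤ fs/2 = 38 kHz, appears at 32 kHz.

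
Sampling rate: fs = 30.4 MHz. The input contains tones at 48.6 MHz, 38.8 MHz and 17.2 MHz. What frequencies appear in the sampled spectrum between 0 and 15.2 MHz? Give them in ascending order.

8.4 MHz, 12.2 MHz, 13.2 MHz

fs/2 = 15.2 MHz.
48.6 MHz mod fs = 18.2 MHz.
18.2 MHz > fs/2 = 15.2 MHz, folds to fs − 18.2 MHz = 12.2 MHz.
38.8 MHz mod fs = 8.4 MHz.
8.4 MHz ≤ fs/2 = 15.2 MHz, appears at 8.4 MHz.
17.2 MHz > fs/2 = 15.2 MHz, folds to fs − 17.2 MHz = 13.2 MHz.
Distinct values: {8.4 MHz, 12.2 MHz, 13.2 MHz}.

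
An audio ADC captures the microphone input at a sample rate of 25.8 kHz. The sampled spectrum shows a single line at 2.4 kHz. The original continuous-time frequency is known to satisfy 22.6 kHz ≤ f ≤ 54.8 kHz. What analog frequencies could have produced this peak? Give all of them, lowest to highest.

Frequencies that alias to 2.4 kHz are k·fs ± 2.4 kHz for integer k ≥ 0.
k=0: 2.4 kHz.
k=1: 23.4 kHz, 28.2 kHz.
k=2: 49.2 kHz, 54 kHz.
k=3: 75 kHz, 79.8 kHz.
Within [22.6 kHz, 54.8 kHz]: 23.4 kHz, 28.2 kHz, 49.2 kHz, 54 kHz.

23.4 kHz, 28.2 kHz, 49.2 kHz, 54 kHz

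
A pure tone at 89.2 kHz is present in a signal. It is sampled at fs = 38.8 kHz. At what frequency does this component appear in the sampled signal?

89.2 kHz mod fs = 11.6 kHz.
11.6 kHz ≤ fs/2 = 19.4 kHz, appears at 11.6 kHz.

11.6 kHz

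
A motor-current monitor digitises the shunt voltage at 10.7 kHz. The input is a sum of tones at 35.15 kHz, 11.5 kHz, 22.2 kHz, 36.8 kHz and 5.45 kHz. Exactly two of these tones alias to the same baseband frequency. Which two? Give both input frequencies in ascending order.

11.5 kHz, 22.2 kHz

fs/2 = 5.35 kHz.
35.15 kHz mod fs = 3.05 kHz.
3.05 kHz ≤ fs/2 = 5.35 kHz, appears at 3.05 kHz.
11.5 kHz mod fs = 0.8 kHz.
0.8 kHz ≤ fs/2 = 5.35 kHz, appears at 0.8 kHz.
22.2 kHz mod fs = 0.8 kHz.
0.8 kHz ≤ fs/2 = 5.35 kHz, appears at 0.8 kHz.
36.8 kHz mod fs = 4.7 kHz.
4.7 kHz ≤ fs/2 = 5.35 kHz, appears at 4.7 kHz.
5.45 kHz > fs/2 = 5.35 kHz, folds to fs − 5.45 kHz = 5.25 kHz.
11.5 kHz and 22.2 kHz both map to 0.8 kHz.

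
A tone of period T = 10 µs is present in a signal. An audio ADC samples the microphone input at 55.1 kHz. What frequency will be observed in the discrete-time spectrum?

T = 10 µs → f = 1/T = 100 kHz.
100 kHz mod fs = 44.9 kHz.
44.9 kHz > fs/2 = 27.55 kHz, folds to fs − 44.9 kHz = 10.2 kHz.

10.2 kHz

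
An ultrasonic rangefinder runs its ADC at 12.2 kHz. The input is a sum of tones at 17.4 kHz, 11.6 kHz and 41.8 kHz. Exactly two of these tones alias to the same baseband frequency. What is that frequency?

5.2 kHz

fs/2 = 6.1 kHz.
17.4 kHz mod fs = 5.2 kHz.
5.2 kHz ≤ fs/2 = 6.1 kHz, appears at 5.2 kHz.
11.6 kHz > fs/2 = 6.1 kHz, folds to fs − 11.6 kHz = 0.6 kHz.
41.8 kHz mod fs = 5.2 kHz.
5.2 kHz ≤ fs/2 = 6.1 kHz, appears at 5.2 kHz.
17.4 kHz and 41.8 kHz both map to 5.2 kHz.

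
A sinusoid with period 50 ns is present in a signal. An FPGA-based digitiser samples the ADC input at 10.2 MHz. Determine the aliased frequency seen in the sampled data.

T = 50 ns → f = 1/T = 20 MHz.
20 MHz mod fs = 9.8 MHz.
9.8 MHz > fs/2 = 5.1 MHz, folds to fs − 9.8 MHz = 0.4 MHz.

0.4 MHz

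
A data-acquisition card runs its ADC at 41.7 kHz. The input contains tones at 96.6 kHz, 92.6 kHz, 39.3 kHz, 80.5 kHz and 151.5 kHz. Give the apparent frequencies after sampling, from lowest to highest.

2.4 kHz, 2.9 kHz, 9.2 kHz, 13.2 kHz, 15.3 kHz

fs/2 = 20.85 kHz.
96.6 kHz mod fs = 13.2 kHz.
13.2 kHz ≤ fs/2 = 20.85 kHz, appears at 13.2 kHz.
92.6 kHz mod fs = 9.2 kHz.
9.2 kHz ≤ fs/2 = 20.85 kHz, appears at 9.2 kHz.
39.3 kHz > fs/2 = 20.85 kHz, folds to fs − 39.3 kHz = 2.4 kHz.
80.5 kHz mod fs = 38.8 kHz.
38.8 kHz > fs/2 = 20.85 kHz, folds to fs − 38.8 kHz = 2.9 kHz.
151.5 kHz mod fs = 26.4 kHz.
26.4 kHz > fs/2 = 20.85 kHz, folds to fs − 26.4 kHz = 15.3 kHz.
Distinct values: {2.4 kHz, 2.9 kHz, 9.2 kHz, 13.2 kHz, 15.3 kHz}.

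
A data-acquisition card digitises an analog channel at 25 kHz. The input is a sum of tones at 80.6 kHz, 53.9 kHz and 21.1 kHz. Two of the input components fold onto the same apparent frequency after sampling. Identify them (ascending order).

fs/2 = 12.5 kHz.
80.6 kHz mod fs = 5.6 kHz.
5.6 kHz ≤ fs/2 = 12.5 kHz, appears at 5.6 kHz.
53.9 kHz mod fs = 3.9 kHz.
3.9 kHz ≤ fs/2 = 12.5 kHz, appears at 3.9 kHz.
21.1 kHz > fs/2 = 12.5 kHz, folds to fs − 21.1 kHz = 3.9 kHz.
21.1 kHz and 53.9 kHz both map to 3.9 kHz.

21.1 kHz, 53.9 kHz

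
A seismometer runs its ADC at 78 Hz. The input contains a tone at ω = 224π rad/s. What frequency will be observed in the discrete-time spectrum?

34 Hz

ω = 224π rad/s → f = ω/(2π) = 112 Hz.
112 Hz mod fs = 34 Hz.
34 Hz ≤ fs/2 = 39 Hz, appears at 34 Hz.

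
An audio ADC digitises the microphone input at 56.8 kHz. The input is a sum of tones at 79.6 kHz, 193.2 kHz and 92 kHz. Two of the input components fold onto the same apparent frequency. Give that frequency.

fs/2 = 28.4 kHz.
79.6 kHz mod fs = 22.8 kHz.
22.8 kHz ≤ fs/2 = 28.4 kHz, appears at 22.8 kHz.
193.2 kHz mod fs = 22.8 kHz.
22.8 kHz ≤ fs/2 = 28.4 kHz, appears at 22.8 kHz.
92 kHz mod fs = 35.2 kHz.
35.2 kHz > fs/2 = 28.4 kHz, folds to fs − 35.2 kHz = 21.6 kHz.
79.6 kHz and 193.2 kHz both map to 22.8 kHz.

22.8 kHz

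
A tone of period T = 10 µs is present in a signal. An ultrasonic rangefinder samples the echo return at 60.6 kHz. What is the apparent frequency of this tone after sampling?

T = 10 µs → f = 1/T = 100 kHz.
100 kHz mod fs = 39.4 kHz.
39.4 kHz > fs/2 = 30.3 kHz, folds to fs − 39.4 kHz = 21.2 kHz.

21.2 kHz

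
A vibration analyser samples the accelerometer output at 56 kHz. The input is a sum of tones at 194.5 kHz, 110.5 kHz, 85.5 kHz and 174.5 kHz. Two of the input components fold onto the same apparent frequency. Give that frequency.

fs/2 = 28 kHz.
194.5 kHz mod fs = 26.5 kHz.
26.5 kHz ≤ fs/2 = 28 kHz, appears at 26.5 kHz.
110.5 kHz mod fs = 54.5 kHz.
54.5 kHz > fs/2 = 28 kHz, folds to fs − 54.5 kHz = 1.5 kHz.
85.5 kHz mod fs = 29.5 kHz.
29.5 kHz > fs/2 = 28 kHz, folds to fs − 29.5 kHz = 26.5 kHz.
174.5 kHz mod fs = 6.5 kHz.
6.5 kHz ≤ fs/2 = 28 kHz, appears at 6.5 kHz.
85.5 kHz and 194.5 kHz both map to 26.5 kHz.

26.5 kHz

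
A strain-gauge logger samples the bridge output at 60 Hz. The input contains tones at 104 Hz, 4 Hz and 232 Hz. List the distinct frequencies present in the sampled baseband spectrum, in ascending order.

4 Hz, 8 Hz, 16 Hz

fs/2 = 30 Hz.
104 Hz mod fs = 44 Hz.
44 Hz > fs/2 = 30 Hz, folds to fs − 44 Hz = 16 Hz.
4 Hz ≤ fs/2 = 30 Hz, passes unchanged.
232 Hz mod fs = 52 Hz.
52 Hz > fs/2 = 30 Hz, folds to fs − 52 Hz = 8 Hz.
Distinct values: {4 Hz, 8 Hz, 16 Hz}.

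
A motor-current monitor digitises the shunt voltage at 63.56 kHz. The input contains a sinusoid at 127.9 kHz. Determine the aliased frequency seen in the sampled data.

0.78 kHz

127.9 kHz mod fs = 0.78 kHz.
0.78 kHz ≤ fs/2 = 31.78 kHz, appears at 0.78 kHz.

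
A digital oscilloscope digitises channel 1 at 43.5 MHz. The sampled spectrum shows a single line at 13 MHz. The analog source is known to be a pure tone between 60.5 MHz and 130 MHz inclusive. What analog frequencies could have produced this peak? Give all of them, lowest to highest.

Frequencies that alias to 13 MHz are k·fs ± 13 MHz for integer k ≥ 0.
k=0: 13 MHz.
k=1: 30.5 MHz, 56.5 MHz.
k=2: 74 MHz, 100 MHz.
k=3: 117.5 MHz, 143.5 MHz.
k=4: 161 MHz, 187 MHz.
Within [60.5 MHz, 130 MHz]: 74 MHz, 100 MHz, 117.5 MHz.

74 MHz, 100 MHz, 117.5 MHz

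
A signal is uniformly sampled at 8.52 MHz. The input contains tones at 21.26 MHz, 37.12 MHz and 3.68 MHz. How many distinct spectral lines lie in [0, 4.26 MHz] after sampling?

fs/2 = 4.26 MHz.
21.26 MHz mod fs = 4.22 MHz.
4.22 MHz ≤ fs/2 = 4.26 MHz, appears at 4.22 MHz.
37.12 MHz mod fs = 3.04 MHz.
3.04 MHz ≤ fs/2 = 4.26 MHz, appears at 3.04 MHz.
3.68 MHz ≤ fs/2 = 4.26 MHz, passes unchanged.
Distinct values: {3.04 MHz, 3.68 MHz, 4.22 MHz} → 3.

3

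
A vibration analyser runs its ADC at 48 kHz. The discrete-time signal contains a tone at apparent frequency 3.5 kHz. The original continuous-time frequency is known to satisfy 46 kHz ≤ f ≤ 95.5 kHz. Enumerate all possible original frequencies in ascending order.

51.5 kHz, 92.5 kHz

Frequencies that alias to 3.5 kHz are k·fs ± 3.5 kHz for integer k ≥ 0.
k=0: 3.5 kHz.
k=1: 44.5 kHz, 51.5 kHz.
k=2: 92.5 kHz, 99.5 kHz.
k=3: 140.5 kHz, 147.5 kHz.
Within [46 kHz, 95.5 kHz]: 51.5 kHz, 92.5 kHz.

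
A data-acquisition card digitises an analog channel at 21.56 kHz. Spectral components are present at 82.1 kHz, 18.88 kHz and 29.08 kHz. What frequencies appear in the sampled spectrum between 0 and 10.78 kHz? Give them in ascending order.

fs/2 = 10.78 kHz.
82.1 kHz mod fs = 17.42 kHz.
17.42 kHz > fs/2 = 10.78 kHz, folds to fs − 17.42 kHz = 4.14 kHz.
18.88 kHz > fs/2 = 10.78 kHz, folds to fs − 18.88 kHz = 2.68 kHz.
29.08 kHz mod fs = 7.52 kHz.
7.52 kHz ≤ fs/2 = 10.78 kHz, appears at 7.52 kHz.
Distinct values: {2.68 kHz, 4.14 kHz, 7.52 kHz}.

2.68 kHz, 4.14 kHz, 7.52 kHz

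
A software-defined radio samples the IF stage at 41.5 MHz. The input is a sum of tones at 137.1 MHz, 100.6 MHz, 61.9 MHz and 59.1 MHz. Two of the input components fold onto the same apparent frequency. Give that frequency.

fs/2 = 20.75 MHz.
137.1 MHz mod fs = 12.6 MHz.
12.6 MHz ≤ fs/2 = 20.75 MHz, appears at 12.6 MHz.
100.6 MHz mod fs = 17.6 MHz.
17.6 MHz ≤ fs/2 = 20.75 MHz, appears at 17.6 MHz.
61.9 MHz mod fs = 20.4 MHz.
20.4 MHz ≤ fs/2 = 20.75 MHz, appears at 20.4 MHz.
59.1 MHz mod fs = 17.6 MHz.
17.6 MHz ≤ fs/2 = 20.75 MHz, appears at 17.6 MHz.
59.1 MHz and 100.6 MHz both map to 17.6 MHz.

17.6 MHz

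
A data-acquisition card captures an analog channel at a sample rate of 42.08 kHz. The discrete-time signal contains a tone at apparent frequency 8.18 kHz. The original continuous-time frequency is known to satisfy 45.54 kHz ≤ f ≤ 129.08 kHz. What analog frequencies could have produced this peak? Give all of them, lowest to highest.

50.26 kHz, 75.98 kHz, 92.34 kHz, 118.06 kHz

Frequencies that alias to 8.18 kHz are k·fs ± 8.18 kHz for integer k ≥ 0.
k=0: 8.18 kHz.
k=1: 33.9 kHz, 50.26 kHz.
k=2: 75.98 kHz, 92.34 kHz.
k=3: 118.06 kHz, 134.42 kHz.
k=4: 160.14 kHz, 176.5 kHz.
Within [45.54 kHz, 129.08 kHz]: 50.26 kHz, 75.98 kHz, 92.34 kHz, 118.06 kHz.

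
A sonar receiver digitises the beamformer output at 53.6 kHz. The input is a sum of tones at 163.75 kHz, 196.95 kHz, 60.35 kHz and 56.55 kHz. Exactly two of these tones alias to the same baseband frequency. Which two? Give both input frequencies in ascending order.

fs/2 = 26.8 kHz.
163.75 kHz mod fs = 2.95 kHz.
2.95 kHz ≤ fs/2 = 26.8 kHz, appears at 2.95 kHz.
196.95 kHz mod fs = 36.15 kHz.
36.15 kHz > fs/2 = 26.8 kHz, folds to fs − 36.15 kHz = 17.45 kHz.
60.35 kHz mod fs = 6.75 kHz.
6.75 kHz ≤ fs/2 = 26.8 kHz, appears at 6.75 kHz.
56.55 kHz mod fs = 2.95 kHz.
2.95 kHz ≤ fs/2 = 26.8 kHz, appears at 2.95 kHz.
56.55 kHz and 163.75 kHz both map to 2.95 kHz.

56.55 kHz, 163.75 kHz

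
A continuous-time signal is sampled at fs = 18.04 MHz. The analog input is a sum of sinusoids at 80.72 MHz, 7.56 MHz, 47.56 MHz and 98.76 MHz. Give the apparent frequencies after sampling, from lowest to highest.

6.56 MHz, 7.56 MHz, 8.56 MHz

fs/2 = 9.02 MHz.
80.72 MHz mod fs = 8.56 MHz.
8.56 MHz ≤ fs/2 = 9.02 MHz, appears at 8.56 MHz.
7.56 MHz ≤ fs/2 = 9.02 MHz, passes unchanged.
47.56 MHz mod fs = 11.48 MHz.
11.48 MHz > fs/2 = 9.02 MHz, folds to fs − 11.48 MHz = 6.56 MHz.
98.76 MHz mod fs = 8.56 MHz.
8.56 MHz ≤ fs/2 = 9.02 MHz, appears at 8.56 MHz.
Distinct values: {6.56 MHz, 7.56 MHz, 8.56 MHz}.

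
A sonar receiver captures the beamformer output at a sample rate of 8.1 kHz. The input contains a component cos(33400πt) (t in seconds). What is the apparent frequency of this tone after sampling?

0.5 kHz

ω = 33400π rad/s → f = ω/(2π) = 16700 Hz = 16.7 kHz.
16.7 kHz mod fs = 0.5 kHz.
0.5 kHz ≤ fs/2 = 4.05 kHz, appears at 0.5 kHz.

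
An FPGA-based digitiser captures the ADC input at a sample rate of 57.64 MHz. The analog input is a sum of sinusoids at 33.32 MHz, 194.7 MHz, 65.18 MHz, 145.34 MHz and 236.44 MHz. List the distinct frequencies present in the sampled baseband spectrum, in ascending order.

fs/2 = 28.82 MHz.
33.32 MHz > fs/2 = 28.82 MHz, folds to fs − 33.32 MHz = 24.32 MHz.
194.7 MHz mod fs = 21.78 MHz.
21.78 MHz ≤ fs/2 = 28.82 MHz, appears at 21.78 MHz.
65.18 MHz mod fs = 7.54 MHz.
7.54 MHz ≤ fs/2 = 28.82 MHz, appears at 7.54 MHz.
145.34 MHz mod fs = 30.06 MHz.
30.06 MHz > fs/2 = 28.82 MHz, folds to fs − 30.06 MHz = 27.58 MHz.
236.44 MHz mod fs = 5.88 MHz.
5.88 MHz ≤ fs/2 = 28.82 MHz, appears at 5.88 MHz.
Distinct values: {5.88 MHz, 7.54 MHz, 21.78 MHz, 24.32 MHz, 27.58 MHz}.

5.88 MHz, 7.54 MHz, 21.78 MHz, 24.32 MHz, 27.58 MHz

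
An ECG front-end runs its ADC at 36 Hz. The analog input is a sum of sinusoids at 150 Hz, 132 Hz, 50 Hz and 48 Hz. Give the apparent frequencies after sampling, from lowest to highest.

fs/2 = 18 Hz.
150 Hz mod fs = 6 Hz.
6 Hz ≤ fs/2 = 18 Hz, appears at 6 Hz.
132 Hz mod fs = 24 Hz.
24 Hz > fs/2 = 18 Hz, folds to fs − 24 Hz = 12 Hz.
50 Hz mod fs = 14 Hz.
14 Hz ≤ fs/2 = 18 Hz, appears at 14 Hz.
48 Hz mod fs = 12 Hz.
12 Hz ≤ fs/2 = 18 Hz, appears at 12 Hz.
Distinct values: {6 Hz, 12 Hz, 14 Hz}.

6 Hz, 12 Hz, 14 Hz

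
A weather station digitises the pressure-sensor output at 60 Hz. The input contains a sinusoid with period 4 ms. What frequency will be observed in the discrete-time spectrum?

T = 4 ms → f = 1/T = 250 Hz.
250 Hz mod fs = 10 Hz.
10 Hz ≤ fs/2 = 30 Hz, appears at 10 Hz.

10 Hz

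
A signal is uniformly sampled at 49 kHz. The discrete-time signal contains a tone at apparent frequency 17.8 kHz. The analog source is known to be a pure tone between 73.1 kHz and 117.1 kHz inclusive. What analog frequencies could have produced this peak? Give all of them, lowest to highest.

80.2 kHz, 115.8 kHz

Frequencies that alias to 17.8 kHz are k·fs ± 17.8 kHz for integer k ≥ 0.
k=0: 17.8 kHz.
k=1: 31.2 kHz, 66.8 kHz.
k=2: 80.2 kHz, 115.8 kHz.
k=3: 129.2 kHz, 164.8 kHz.
Within [73.1 kHz, 117.1 kHz]: 80.2 kHz, 115.8 kHz.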